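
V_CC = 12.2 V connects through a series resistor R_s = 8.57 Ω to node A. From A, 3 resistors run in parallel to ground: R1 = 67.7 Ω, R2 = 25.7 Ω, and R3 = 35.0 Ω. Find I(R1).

I ≈ 0.106 A

Combine the parallel branches: R_p = (1/67.7 + 1/25.7 + 1/35.0)⁻¹ = 12.16 Ω.
V_A = 12.2 × 12.16/20.73 = 7.156 V.
I(R1) = V_A / R1 = 7.156/67.7 = 0.1057 A.
(Equivalently: I_total = 0.5886 A, then current-divider fraction G_k/ΣG = 0.1796.)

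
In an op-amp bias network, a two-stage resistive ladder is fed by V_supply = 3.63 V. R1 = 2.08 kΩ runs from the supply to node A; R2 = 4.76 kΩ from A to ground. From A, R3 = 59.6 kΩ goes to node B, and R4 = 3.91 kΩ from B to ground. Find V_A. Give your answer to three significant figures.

V_A ≈ 2.47 V

Looking into the second stage from A: R3 + R4 = 63.51 kΩ appears in parallel with R2.
Effective lower resistance at A: R2 ‖ 63.51 = 4.428 kΩ.
V_A = 3.63 × 4.428/(2.08 + 4.428) = 2.470 V.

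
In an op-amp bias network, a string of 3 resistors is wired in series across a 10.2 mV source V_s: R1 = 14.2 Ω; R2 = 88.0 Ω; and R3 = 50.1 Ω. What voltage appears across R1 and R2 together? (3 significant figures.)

ΣR = 14.2 + 88.0 + 50.1 = 152.3 Ω.
R_{R1..R2} = 14.2 + 88.0 = 102.2 Ω.
V = V_s · R/ΣR = 10.2 × 0.6710 = 6.845 mV.

V ≈ 6.84 mV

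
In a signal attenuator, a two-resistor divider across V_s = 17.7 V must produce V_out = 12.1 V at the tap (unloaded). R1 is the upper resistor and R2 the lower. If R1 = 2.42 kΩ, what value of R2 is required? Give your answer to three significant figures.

R2 ≈ 5.23 kΩ

V_out/V_s = R2/(R1+R2) = 0.6836.
R2 = R1 · 0.6836/(1 − 0.6836) = 5.229 kΩ.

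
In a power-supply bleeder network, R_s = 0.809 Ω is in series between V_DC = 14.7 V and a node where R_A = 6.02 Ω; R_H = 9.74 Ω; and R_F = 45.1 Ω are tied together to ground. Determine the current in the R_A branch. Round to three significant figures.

Parallel bank: R_p = 1/(1/6.02 + 1/9.74 + 1/45.1) = 3.437 Ω.
V_A = 14.7 × 3.437/4.246 = 11.90 V.
Branch current I = V_A/R_A = 11.90/6.02 = 1.977 A.
(Equivalently: I_total = 3.462 A, then current-divider fraction G_k/ΣG = 0.5709.)

I ≈ 1.98 A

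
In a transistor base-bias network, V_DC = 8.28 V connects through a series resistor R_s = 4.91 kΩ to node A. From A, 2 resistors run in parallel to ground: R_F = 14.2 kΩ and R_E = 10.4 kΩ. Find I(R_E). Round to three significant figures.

I ≈ 0.438 mA

Parallel bank: R_p = 1/(1/14.2 + 1/10.4) = 6.003 kΩ.
V_A = 8.28 × 6.003/10.91 = 4.555 V.
Branch current I = V_A/R_E = 4.555/10.4 = 0.4380 mA.
(Check via current divider: I_total = 0.7587 mA; share G_k/ΣG = 0.5772 → same result.)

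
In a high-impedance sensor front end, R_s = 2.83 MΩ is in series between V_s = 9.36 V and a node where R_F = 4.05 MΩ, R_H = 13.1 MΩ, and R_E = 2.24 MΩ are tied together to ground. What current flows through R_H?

I ≈ 0.225 µA

Combine the parallel branches: R_p = (1/4.05 + 1/13.1 + 1/2.24)⁻¹ = 1.299 MΩ.
V_A by voltage divider: V_A = 9.36 × 1.299/(2.83 + 1.299) = 2.945 V.
I(R_H) = V_A / R_H = 2.945/13.1 = 0.2248 µA.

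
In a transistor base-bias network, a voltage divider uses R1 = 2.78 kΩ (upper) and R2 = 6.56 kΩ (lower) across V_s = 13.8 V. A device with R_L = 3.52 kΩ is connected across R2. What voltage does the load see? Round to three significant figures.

V_out ≈ 6.23 V

First combine the lower leg with the load: R2 ‖ R_L = 2.291 kΩ.
Then V_out = V_s · R2'/(R1 + R2') = 13.8 × 2.291/5.071 = 6.234 V.
(Unloaded it would be 9.69 V; the load pulls it down.)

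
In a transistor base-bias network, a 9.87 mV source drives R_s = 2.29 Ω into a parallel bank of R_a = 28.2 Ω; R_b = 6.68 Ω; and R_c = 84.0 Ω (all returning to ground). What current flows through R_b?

Equivalent of the parallel group: R_p = 5.074 Ω.
Node voltage V_A = V_in · R_p/(R_s + R_p) = 9.87 × 0.6890 = 6.801 mV.
Branch current I = V_A/R_b = 6.801/6.68 = 1.018 mA.

I ≈ 1.02 mA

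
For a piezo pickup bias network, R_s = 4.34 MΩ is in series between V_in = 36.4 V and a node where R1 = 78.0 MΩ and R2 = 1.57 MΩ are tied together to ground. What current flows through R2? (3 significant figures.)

Parallel bank: R_p = 1/(1/78.0 + 1/1.57) = 1.539 MΩ.
V_A = 36.4 × 1.539/5.879 = 9.529 V.
Branch current I = V_A/R2 = 9.529/1.57 = 6.069 µA.
(Check via current divider: I_total = 6.192 µA; share G_k/ΣG = 0.9803 → same result.)

I ≈ 6.07 µA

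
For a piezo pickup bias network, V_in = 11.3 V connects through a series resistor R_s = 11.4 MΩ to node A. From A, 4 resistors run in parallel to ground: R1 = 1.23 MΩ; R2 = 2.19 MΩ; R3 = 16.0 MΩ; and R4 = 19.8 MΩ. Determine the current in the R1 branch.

Parallel bank: R_p = 1/(1/1.23 + 1/2.19 + 1/16.0 + 1/19.8) = 0.7233 MΩ.
V_A = 11.3 × 0.7233/12.12 = 0.6741 V.
Branch current I = V_A/R1 = 0.6741/1.23 = 0.5481 µA.

I ≈ 0.548 µA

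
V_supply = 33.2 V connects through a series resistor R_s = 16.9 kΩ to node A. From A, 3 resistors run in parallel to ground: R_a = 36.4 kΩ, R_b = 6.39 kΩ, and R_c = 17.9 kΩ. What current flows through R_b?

Combine the parallel branches: R_p = (1/36.4 + 1/6.39 + 1/17.9)⁻¹ = 4.170 kΩ.
Node voltage V_A = V_supply · R_p/(R_s + R_p) = 33.2 × 0.1979 = 6.570 V.
Branch current I = V_A/R_b = 6.570/6.39 = 1.028 mA.

I ≈ 1.03 mA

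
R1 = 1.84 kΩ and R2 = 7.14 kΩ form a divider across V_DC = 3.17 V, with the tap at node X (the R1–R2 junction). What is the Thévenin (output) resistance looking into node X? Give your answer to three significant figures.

Looking into X with the source shorted: R_th = R1·R2/(R1+R2) = 1.840 × 7.14/8.980 = 1.463 kΩ.

R_th ≈ 1.46 kΩ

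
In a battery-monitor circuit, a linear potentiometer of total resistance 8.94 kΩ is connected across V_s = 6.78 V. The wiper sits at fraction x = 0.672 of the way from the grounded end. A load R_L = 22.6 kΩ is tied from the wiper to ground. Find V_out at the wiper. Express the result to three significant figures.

Lower segment x·R_p = 6.008 kΩ; upper segment (1−x)·R_p = 2.932 kΩ.
(x·R_p) ‖ R_L = 4.746 kΩ.
Then V_out = V_s · 4.746/(2.932 + 4.746) = 4.191 V.

V_out ≈ 4.19 V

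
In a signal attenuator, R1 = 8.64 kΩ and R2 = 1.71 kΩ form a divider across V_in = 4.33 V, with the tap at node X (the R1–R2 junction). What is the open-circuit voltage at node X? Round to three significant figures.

V_th ≈ 0.715 V

With X open, the divider is unloaded: V_th = 4.33 × 1.71/10.35 = 0.7154 V.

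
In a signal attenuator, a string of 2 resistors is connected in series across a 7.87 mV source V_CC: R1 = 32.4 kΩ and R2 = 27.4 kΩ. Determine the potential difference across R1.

V ≈ 4.26 mV

ΣR = 32.4 + 27.4 = 59.80 kΩ.
By the voltage-divider rule, V = 7.87 × 32.40/59.80 = 4.264 mV.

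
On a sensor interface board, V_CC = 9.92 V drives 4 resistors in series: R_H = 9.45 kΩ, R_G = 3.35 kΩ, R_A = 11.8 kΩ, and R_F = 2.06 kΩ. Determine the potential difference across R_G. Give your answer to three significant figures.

ΣR = 9.45 + 3.35 + 11.8 + 2.06 = 26.66 kΩ.
Voltage divider: V = V_CC · (3.350 / 26.66) = 9.92 × 0.1257 = 1.247 V.

V ≈ 1.25 V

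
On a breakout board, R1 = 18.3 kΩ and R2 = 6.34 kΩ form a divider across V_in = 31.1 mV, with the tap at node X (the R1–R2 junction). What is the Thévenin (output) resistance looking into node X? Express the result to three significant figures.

R_th ≈ 4.71 kΩ

With V_in suppressed (replaced by a short), R_th = R1 ‖ R2 = (18.30 × 6.34)/(18.30 + 6.34) = 4.709 kΩ.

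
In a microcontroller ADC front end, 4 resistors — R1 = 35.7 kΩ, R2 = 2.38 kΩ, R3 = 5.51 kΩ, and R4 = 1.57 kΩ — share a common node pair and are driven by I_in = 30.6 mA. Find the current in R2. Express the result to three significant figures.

Conductances: ΣG = 1/35.7 + 1/2.38 + 1/5.51 + 1/1.57 = 1.267 (1/kΩ).
R2 takes the fraction G_k/ΣG = 0.4202/1.267 = 0.3317, so I = 30.6 × 0.3317 = 10.15 mA.

I ≈ 10.2 mA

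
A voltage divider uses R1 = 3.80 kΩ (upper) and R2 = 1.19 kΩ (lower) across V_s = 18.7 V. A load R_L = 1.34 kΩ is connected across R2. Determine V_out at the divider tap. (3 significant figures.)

V_out ≈ 2.66 V

First combine the lower leg with the load: R2 ‖ R_L = 0.6303 kΩ.
Now apply the divider: V_out = 18.7 × 0.1423 = 2.660 V.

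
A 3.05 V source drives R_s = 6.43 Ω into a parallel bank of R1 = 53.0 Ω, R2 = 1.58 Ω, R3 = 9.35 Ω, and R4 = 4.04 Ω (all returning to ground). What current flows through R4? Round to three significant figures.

I ≈ 0.101 A

Combine the parallel branches: R_p = (1/53.0 + 1/1.58 + 1/9.35 + 1/4.04)⁻¹ = 0.9938 Ω.
V_A = 3.05 × 0.9938/7.424 = 0.4083 V.
I(R4) = V_A / R4 = 0.4083/4.04 = 0.1011 A.
(Check via current divider: I_total = 0.4108 A; share G_k/ΣG = 0.2460 → same result.)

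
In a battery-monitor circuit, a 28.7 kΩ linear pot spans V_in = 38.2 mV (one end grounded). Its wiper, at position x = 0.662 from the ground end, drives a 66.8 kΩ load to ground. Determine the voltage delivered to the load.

V_out ≈ 23.1 mV

Split the track: R_lower = x·R_p = 19.00 kΩ, R_upper = (1−x)·R_p = 9.701 kΩ.
R_L loads the lower segment: effective lower R = 14.79 kΩ.
V_out = 38.2 × 14.79/(9.701 + 14.79) = 23.07 mV.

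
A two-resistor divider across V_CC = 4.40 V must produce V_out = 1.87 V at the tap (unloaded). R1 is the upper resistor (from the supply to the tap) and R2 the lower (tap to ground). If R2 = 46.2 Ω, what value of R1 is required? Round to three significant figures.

R1 ≈ 62.5 Ω

Required fraction k = V_out/V_CC = 0.4250.
So R1 = R2 · (V_CC/V_out − 1) = 46.2 × (4.40/1.87 − 1) = 46.2 × 1.353 = 62.51 Ω.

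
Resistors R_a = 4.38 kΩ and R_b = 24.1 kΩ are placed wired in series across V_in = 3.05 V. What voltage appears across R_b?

Total series resistance ΣR = 4.38 + 24.1 = 28.48 kΩ.
V = V_in · R/ΣR = 3.05 × 0.8462 = 2.581 V.

V ≈ 2.58 V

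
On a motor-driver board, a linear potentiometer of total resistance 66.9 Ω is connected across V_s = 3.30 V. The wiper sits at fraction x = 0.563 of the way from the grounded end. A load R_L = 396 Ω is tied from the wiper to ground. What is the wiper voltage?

V_out ≈ 1.78 V

Lower segment x·R_p = 37.66 Ω; upper segment (1−x)·R_p = 29.24 Ω.
R_L loads the lower segment: effective lower R = 34.39 Ω.
V_out = 3.30 × 34.39/(29.24 + 34.39) = 1.784 V.
(Unloaded: V_out = x·V_s = 1.86 V.)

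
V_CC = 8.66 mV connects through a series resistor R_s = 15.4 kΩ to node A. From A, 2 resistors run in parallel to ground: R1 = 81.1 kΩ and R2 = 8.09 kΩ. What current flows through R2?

Combine the parallel branches: R_p = (1/81.1 + 1/8.09)⁻¹ = 7.356 kΩ.
V_A by voltage divider: V_A = 8.66 × 7.356/(15.4 + 7.356) = 2.799 mV.
Branch current I = V_A/R2 = 2.799/8.09 = 0.3460 µA.

I ≈ 0.346 µA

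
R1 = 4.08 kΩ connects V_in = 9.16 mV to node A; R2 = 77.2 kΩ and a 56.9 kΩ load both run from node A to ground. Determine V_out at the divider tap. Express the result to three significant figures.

V_out ≈ 8.15 mV

First combine the lower leg with the load: R2 ‖ R_L = 32.76 kΩ.
Now apply the divider: V_out = 9.16 × 0.8892 = 8.145 mV.
(Unloaded it would be 8.70 mV; the load pulls it down.)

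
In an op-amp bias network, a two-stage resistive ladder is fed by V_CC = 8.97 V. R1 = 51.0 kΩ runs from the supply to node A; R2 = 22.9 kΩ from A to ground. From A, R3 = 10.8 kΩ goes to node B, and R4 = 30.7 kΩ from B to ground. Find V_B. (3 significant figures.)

The second stage (R3 + R4 = 41.50 kΩ) loads node A in parallel with R2.
R2 ‖ (R3+R4) = 14.76 kΩ.
First divider: V_A = V_CC · 14.76/(51.0 + 14.76) = 2.013 V.
Stage 2 is unloaded, so V_B = V_A · R4/(R3+R4) = 2.013 × 30.7/41.50 = 1.489 V.

V_B ≈ 1.49 V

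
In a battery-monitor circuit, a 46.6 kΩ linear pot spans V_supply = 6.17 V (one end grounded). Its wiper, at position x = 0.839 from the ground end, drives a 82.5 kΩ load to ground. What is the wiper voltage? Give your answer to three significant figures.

V_out ≈ 4.81 V

The pot divides into 7.503 kΩ above the wiper and 39.10 kΩ below.
Lower segment in parallel with the load: 39.10 ‖ 82.5 = 26.53 kΩ.
Then V_out = V_supply · 26.53/(7.503 + 26.53) = 4.810 V.
(Unloaded: V_out = x·V_supply = 5.18 V.)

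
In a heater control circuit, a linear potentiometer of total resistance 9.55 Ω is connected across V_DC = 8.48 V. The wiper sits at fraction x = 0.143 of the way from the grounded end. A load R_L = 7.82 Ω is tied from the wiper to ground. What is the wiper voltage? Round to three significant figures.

V_out ≈ 1.05 V

The pot divides into 8.184 Ω above the wiper and 1.366 Ω below.
(x·R_p) ‖ R_L = 1.163 Ω.
V_out = 8.48 × 1.163/(8.184 + 1.163) = 1.055 V.
(Unloaded: V_out = x·V_DC = 1.21 V.)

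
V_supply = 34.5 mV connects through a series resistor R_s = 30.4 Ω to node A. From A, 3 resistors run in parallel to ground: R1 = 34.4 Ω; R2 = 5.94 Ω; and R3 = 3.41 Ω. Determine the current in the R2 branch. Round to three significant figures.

Combine the parallel branches: R_p = (1/34.4 + 1/5.94 + 1/3.41)⁻¹ = 2.038 Ω.
V_A = 34.5 × 2.038/32.44 = 2.168 mV.
I(R2) = V_A / R2 = 2.168/5.94 = 0.3649 mA.

I ≈ 0.365 mA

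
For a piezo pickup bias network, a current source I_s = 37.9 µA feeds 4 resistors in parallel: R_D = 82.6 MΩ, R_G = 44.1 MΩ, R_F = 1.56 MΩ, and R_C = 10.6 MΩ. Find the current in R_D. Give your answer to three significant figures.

ΣG = 1/82.6 + 1/44.1 + 1/1.56 + 1/10.6 = 0.7701.
By the current-divider rule, I = I_s · G_k/ΣG = 37.9 × 0.01572 = 0.5958 µA.

I ≈ 0.596 µA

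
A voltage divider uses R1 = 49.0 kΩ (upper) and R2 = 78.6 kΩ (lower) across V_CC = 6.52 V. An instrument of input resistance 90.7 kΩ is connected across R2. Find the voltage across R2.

V_out ≈ 3.01 V

The load sits in parallel with R2, giving an effective lower resistance R2' = R2·R_L/(R2+R_L) = 42.11 kΩ.
Voltage divider with the loaded lower leg: V_out = 6.52 × 42.11/(49.0 + 42.11) = 6.52 × 0.4622 = 3.013 V.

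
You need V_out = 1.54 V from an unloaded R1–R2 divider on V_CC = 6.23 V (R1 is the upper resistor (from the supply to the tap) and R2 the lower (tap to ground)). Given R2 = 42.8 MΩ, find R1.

R1 ≈ 130 MΩ

V_out/V_CC = R2/(R1+R2) = 0.2472.
So R1 = R2 · (V_CC/V_out − 1) = 42.8 × (6.23/1.54 − 1) = 42.8 × 3.045 = 130.3 MΩ.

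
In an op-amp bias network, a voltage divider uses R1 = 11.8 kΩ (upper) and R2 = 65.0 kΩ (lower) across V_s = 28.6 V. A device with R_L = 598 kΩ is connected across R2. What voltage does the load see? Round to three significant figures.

R2 ‖ R_L = (65.0 × 598)/(65.0 + 598) = 58.63 kΩ.
Then V_out = V_s · R2'/(R1 + R2') = 28.6 × 58.63/70.43 = 23.81 V.

V_out ≈ 23.8 V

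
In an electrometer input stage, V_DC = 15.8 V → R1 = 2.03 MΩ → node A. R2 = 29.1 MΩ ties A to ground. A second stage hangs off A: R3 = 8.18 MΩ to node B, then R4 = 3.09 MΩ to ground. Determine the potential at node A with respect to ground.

The second stage (R3 + R4 = 11.27 MΩ) loads node A in parallel with R2.
Effective lower resistance at A: R2 ‖ 11.27 = 8.124 MΩ.
V_A = 15.8 × 8.124/(2.03 + 8.124) = 12.64 V.

V_A ≈ 12.6 V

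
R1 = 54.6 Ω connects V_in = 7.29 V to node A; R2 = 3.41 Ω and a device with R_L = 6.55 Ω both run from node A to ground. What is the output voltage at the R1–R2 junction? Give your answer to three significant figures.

First combine the lower leg with the load: R2 ‖ R_L = 2.243 Ω.
Voltage divider with the loaded lower leg: V_out = 7.29 × 2.243/(54.6 + 2.243) = 7.29 × 0.03945 = 0.2876 V.

V_out ≈ 0.288 V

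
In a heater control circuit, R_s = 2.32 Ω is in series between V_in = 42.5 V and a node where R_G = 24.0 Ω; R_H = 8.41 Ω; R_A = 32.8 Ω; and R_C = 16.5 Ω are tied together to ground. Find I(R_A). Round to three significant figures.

Parallel bank: R_p = 1/(1/24.0 + 1/8.41 + 1/32.8 + 1/16.5) = 3.974 Ω.
V_A = 42.5 × 3.974/6.294 = 26.83 V.
Branch current I = V_A/R_A = 26.83/32.8 = 0.8181 A.
(Equivalently: I_total = 6.753 A, then current-divider fraction G_k/ΣG = 0.1211.)

I ≈ 0.818 A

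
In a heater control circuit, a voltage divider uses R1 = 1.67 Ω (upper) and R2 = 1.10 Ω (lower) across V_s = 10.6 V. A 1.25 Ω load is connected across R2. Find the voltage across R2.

R2 ‖ R_L = (1.10 × 1.25)/(1.10 + 1.25) = 0.5851 Ω.
Now apply the divider: V_out = 10.6 × 0.2595 = 2.750 V.
(Unloaded it would be 4.21 V; the load pulls it down.)

V_out ≈ 2.75 V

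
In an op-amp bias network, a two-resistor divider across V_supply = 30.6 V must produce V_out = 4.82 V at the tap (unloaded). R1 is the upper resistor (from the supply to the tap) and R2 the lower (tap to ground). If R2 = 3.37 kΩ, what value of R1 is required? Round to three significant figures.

V_out/V_supply = R2/(R1+R2) = 0.1575.
So R1 = R2 · (V_supply/V_out − 1) = 3.37 × (30.6/4.82 − 1) = 3.37 × 5.349 = 18.02 kΩ.

R1 ≈ 18.0 kΩ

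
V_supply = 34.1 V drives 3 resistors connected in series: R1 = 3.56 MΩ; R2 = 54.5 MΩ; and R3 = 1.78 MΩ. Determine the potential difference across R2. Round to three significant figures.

Series total: ΣR = 3.56 + 54.5 + 1.78 = 59.84 MΩ.
Voltage divider: V = V_supply · (54.50 / 59.84) = 34.1 × 0.9108 = 31.06 V.

V ≈ 31.1 V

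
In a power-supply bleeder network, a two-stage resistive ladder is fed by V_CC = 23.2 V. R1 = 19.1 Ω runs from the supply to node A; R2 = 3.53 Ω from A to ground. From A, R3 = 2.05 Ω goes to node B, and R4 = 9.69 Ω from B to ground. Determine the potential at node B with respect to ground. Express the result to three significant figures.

Node A sees R2 in parallel with the series input of stage 2, R3 + R4 = 11.74 Ω.
Effective lower resistance at A: R2 ‖ 11.74 = 2.714 Ω.
So V_A = 23.2 × 0.1244 = 2.886 V.
Then the unloaded second divider: V_B = V_A × R4/(R3+R4) = 2.886 × 0.8254 = 2.382 V.

V_B ≈ 2.38 V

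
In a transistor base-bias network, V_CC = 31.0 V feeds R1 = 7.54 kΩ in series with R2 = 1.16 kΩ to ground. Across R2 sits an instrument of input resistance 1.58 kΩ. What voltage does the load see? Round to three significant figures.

The load sits in parallel with R2, giving an effective lower resistance R2' = R2·R_L/(R2+R_L) = 0.6689 kΩ.
Then V_out = V_CC · R2'/(R1 + R2') = 31.0 × 0.6689/8.209 = 2.526 V.

V_out ≈ 2.53 V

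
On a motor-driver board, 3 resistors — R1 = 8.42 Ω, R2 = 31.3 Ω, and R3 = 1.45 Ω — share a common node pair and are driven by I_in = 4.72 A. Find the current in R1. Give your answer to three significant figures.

ΣG = 1/8.42 + 1/31.3 + 1/1.45 = 0.8404.
R1 takes the fraction G_k/ΣG = 0.1188/0.8404 = 0.1413, so I = 4.72 × 0.1413 = 0.6671 A.

I ≈ 0.667 A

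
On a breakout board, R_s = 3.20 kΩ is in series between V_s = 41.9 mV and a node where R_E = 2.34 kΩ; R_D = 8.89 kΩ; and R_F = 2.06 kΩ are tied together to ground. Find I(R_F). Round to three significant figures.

I ≈ 4.75 µA

Combine the parallel branches: R_p = (1/2.34 + 1/8.89 + 1/2.06)⁻¹ = 0.9753 kΩ.
V_A = 41.9 × 0.9753/4.175 = 9.788 mV.
Branch current I = V_A/R_F = 9.788/2.06 = 4.751 µA.
(Check via current divider: I_total = 10.04 µA; share G_k/ΣG = 0.4735 → same result.)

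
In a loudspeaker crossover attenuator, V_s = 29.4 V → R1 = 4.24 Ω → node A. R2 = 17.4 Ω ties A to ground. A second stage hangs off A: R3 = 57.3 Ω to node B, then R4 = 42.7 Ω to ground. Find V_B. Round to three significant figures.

V_B ≈ 9.76 V

The second stage (R3 + R4 = 100.0 Ω) loads node A in parallel with R2.
R2 ‖ (R3+R4) = 14.82 Ω.
First divider: V_A = V_s · 14.82/(4.24 + 14.82) = 22.86 V.
V_B = V_A × 0.4270 = 9.761 V.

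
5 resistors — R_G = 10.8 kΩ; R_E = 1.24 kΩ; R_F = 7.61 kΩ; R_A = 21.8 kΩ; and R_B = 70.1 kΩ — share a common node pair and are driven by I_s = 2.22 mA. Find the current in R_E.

I ≈ 1.64 mA

Conductances: ΣG = 1/10.8 + 1/1.24 + 1/7.61 + 1/21.8 + 1/70.1 = 1.091 (1/kΩ).
By the current-divider rule, I = I_s · G_k/ΣG = 2.22 × 0.7395 = 1.642 mA.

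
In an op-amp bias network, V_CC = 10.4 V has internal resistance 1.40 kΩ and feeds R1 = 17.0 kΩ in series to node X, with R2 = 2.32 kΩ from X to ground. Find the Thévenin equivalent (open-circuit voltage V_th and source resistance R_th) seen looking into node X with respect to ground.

R1' = 1.40 + 17.0 = 18.40 kΩ (source resistance + R1).
Open-circuit (no load on X): V_th = V_CC · R2/(R1' + R2) = 10.4 × 2.32/(18.40 + 2.32) = 1.164 V.
With V_CC suppressed (replaced by a short), R_th = R1' ‖ R2 = (18.40 × 2.32)/(18.40 + 2.32) = 2.060 kΩ.

V_th ≈ 1.16 V, R_th ≈ 2.06 kΩ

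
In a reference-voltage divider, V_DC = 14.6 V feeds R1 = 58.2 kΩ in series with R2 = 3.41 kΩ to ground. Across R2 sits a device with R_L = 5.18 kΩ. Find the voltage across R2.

V_out ≈ 0.498 V

R2 ‖ R_L = (3.41 × 5.18)/(3.41 + 5.18) = 2.056 kΩ.
Now apply the divider: V_out = 14.6 × 0.03413 = 0.4982 V.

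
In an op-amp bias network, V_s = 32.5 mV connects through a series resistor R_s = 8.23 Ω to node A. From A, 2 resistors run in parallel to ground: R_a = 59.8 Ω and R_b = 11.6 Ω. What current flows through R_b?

I ≈ 1.52 mA

Equivalent of the parallel group: R_p = 9.715 Ω.
Node voltage V_A = V_s · R_p/(R_s + R_p) = 32.5 × 0.5414 = 17.60 mV.
Branch current I = V_A/R_b = 17.60/11.6 = 1.517 mA.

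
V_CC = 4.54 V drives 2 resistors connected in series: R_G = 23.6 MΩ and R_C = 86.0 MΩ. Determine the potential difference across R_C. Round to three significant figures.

ΣR = 23.6 + 86.0 = 109.6 MΩ.
Voltage divider: V = V_CC · (86.00 / 109.6) = 4.54 × 0.7847 = 3.562 V.

V ≈ 3.56 V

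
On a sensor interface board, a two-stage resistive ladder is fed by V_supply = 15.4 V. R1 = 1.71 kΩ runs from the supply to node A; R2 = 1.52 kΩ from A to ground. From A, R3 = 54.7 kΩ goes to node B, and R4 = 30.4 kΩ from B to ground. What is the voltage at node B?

Node A sees R2 in parallel with the series input of stage 2, R3 + R4 = 85.10 kΩ.
R2 ‖ (R3+R4) = 1.493 kΩ.
V_A = 15.4 × 1.493/(1.71 + 1.493) = 7.179 V.
Then the unloaded second divider: V_B = V_A × R4/(R3+R4) = 7.179 × 0.3572 = 2.565 V.

V_B ≈ 2.56 V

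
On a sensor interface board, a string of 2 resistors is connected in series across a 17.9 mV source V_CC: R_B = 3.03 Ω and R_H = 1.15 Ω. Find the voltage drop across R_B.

ΣR = 3.03 + 1.15 = 4.180 Ω.
By the voltage-divider rule, V = 17.9 × 3.030/4.180 = 12.98 mV.

V ≈ 13.0 mV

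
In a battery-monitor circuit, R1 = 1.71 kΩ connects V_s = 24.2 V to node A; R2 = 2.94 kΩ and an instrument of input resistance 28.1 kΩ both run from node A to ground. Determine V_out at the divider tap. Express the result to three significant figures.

First combine the lower leg with the load: R2 ‖ R_L = 2.662 kΩ.
Now apply the divider: V_out = 24.2 × 0.6088 = 14.73 V.
(Unloaded it would be 15.3 V; the load pulls it down.)

V_out ≈ 14.7 V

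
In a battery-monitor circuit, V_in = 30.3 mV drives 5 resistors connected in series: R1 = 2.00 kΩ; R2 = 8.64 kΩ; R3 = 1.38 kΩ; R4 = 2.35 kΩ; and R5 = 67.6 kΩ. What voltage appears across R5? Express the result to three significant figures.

V ≈ 25.0 mV

ΣR = 2.00 + 8.64 + 1.38 + 2.35 + 67.6 = 81.97 kΩ.
Voltage divider: V = V_in · (67.60 / 81.97) = 30.3 × 0.8247 = 24.99 mV.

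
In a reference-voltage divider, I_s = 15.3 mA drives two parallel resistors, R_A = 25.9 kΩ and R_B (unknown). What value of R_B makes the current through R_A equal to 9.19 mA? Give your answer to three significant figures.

The fraction through R_A equals R_B/(R_A+R_B).
9.19/15.3 = R_B/(R_A + R_B) → R_B = R_A · (0.6007)/(1 − 0.6007) = 25.9 × 1.504 = 38.96 kΩ.

R_B ≈ 39.0 kΩ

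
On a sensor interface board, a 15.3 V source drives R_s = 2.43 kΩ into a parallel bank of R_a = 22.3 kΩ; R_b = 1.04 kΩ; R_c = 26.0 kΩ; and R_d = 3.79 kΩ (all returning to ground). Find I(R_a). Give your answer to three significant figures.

Equivalent of the parallel group: R_p = 0.7641 kΩ.
V_A = 15.3 × 0.7641/3.194 = 3.660 V.
Branch current I = V_A/R_a = 3.660/22.3 = 0.1641 mA.

I ≈ 0.164 mA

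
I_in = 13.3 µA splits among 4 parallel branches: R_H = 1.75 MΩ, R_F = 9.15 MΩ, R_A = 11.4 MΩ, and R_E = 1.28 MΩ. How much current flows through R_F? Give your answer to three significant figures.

I ≈ 0.938 µA

Conductances: ΣG = 1/1.75 + 1/9.15 + 1/11.4 + 1/1.28 = 1.550 (1/MΩ).
Current divider: I(R_F) = I_in · G_k/ΣG = 13.3 × (0.1093/1.550) = 13.3 × 0.07052 = 0.9380 µA.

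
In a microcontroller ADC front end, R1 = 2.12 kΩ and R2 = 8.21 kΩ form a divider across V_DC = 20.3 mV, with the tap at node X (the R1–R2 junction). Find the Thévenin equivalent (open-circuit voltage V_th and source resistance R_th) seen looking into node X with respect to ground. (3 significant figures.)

V_th ≈ 16.1 mV, R_th ≈ 1.68 kΩ

With X open, the divider is unloaded: V_th = 20.3 × 8.21/10.33 = 16.13 mV.
Zeroing V_DC shorts the top of R1 to ground, so R_th = R1 ‖ R2 = 1.685 kΩ.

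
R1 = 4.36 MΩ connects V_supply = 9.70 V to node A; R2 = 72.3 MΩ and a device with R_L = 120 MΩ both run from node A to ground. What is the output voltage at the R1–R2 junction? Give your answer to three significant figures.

V_out ≈ 8.85 V

First combine the lower leg with the load: R2 ‖ R_L = 45.12 MΩ.
Then V_out = V_supply · R2'/(R1 + R2') = 9.70 × 45.12/49.48 = 8.845 V.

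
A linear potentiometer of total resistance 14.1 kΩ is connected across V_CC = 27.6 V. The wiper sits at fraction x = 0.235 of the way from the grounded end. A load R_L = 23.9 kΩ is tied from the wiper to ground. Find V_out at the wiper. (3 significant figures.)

Split the track: R_lower = x·R_p = 3.313 kΩ, R_upper = (1−x)·R_p = 10.79 kΩ.
Lower segment in parallel with the load: 3.313 ‖ 23.9 = 2.910 kΩ.
V_out = 27.6 × 2.910/(10.79 + 2.910) = 5.864 V.

V_out ≈ 5.86 V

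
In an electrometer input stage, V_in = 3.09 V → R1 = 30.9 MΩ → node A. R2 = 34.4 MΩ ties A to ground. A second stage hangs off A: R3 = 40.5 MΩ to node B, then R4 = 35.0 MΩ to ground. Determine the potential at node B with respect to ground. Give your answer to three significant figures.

Node A sees R2 in parallel with the series input of stage 2, R3 + R4 = 75.50 MΩ.
Effective lower resistance at A: R2 ‖ 75.50 = 23.63 MΩ.
V_A = 3.09 × 23.63/(30.9 + 23.63) = 1.339 V.
Then the unloaded second divider: V_B = V_A × R4/(R3+R4) = 1.339 × 0.4636 = 0.6208 V.

V_B ≈ 0.621 V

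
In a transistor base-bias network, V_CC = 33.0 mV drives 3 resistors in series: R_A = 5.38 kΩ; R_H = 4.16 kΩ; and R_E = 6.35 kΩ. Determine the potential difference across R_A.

ΣR = 5.38 + 4.16 + 6.35 = 15.89 kΩ.
By the voltage-divider rule, V = 33.0 × 5.380/15.89 = 11.17 mV.

V ≈ 11.2 mV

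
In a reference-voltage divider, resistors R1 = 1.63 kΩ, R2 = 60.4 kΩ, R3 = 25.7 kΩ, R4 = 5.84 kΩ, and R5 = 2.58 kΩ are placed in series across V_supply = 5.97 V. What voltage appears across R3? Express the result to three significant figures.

V ≈ 1.60 V

Series total: ΣR = 1.63 + 60.4 + 25.7 + 5.84 + 2.58 = 96.15 kΩ.
Voltage divider: V = V_supply · (25.70 / 96.15) = 5.97 × 0.2673 = 1.596 V.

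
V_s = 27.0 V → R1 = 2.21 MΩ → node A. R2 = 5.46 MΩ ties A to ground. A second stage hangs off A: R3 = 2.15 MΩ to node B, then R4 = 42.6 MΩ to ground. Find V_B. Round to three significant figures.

V_B ≈ 17.7 V

Node A sees R2 in parallel with the series input of stage 2, R3 + R4 = 44.75 MΩ.
R2 ‖ (R3+R4) = 4.866 MΩ.
So V_A = 27.0 × 0.6877 = 18.57 V.
V_B = V_A × 0.9520 = 17.68 V.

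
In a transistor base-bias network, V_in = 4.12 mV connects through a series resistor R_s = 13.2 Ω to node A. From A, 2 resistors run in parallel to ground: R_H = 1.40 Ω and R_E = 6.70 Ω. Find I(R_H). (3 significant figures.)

I ≈ 0.237 mA

Combine the parallel branches: R_p = (1/1.40 + 1/6.70)⁻¹ = 1.158 Ω.
Node voltage V_A = V_in · R_p/(R_s + R_p) = 4.12 × 0.08065 = 0.3323 mV.
Branch current I = V_A/R_H = 0.3323/1.40 = 0.2374 mA.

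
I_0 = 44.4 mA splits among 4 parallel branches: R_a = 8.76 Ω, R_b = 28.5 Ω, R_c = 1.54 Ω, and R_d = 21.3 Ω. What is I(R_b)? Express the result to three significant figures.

Total conductance ΣG = 1/8.76 + 1/28.5 + 1/1.54 + 1/21.3 = 0.8455 (units of 1/Ω).
By the current-divider rule, I = I_0 · G_k/ΣG = 44.4 × 0.04150 = 1.842 mA.

I ≈ 1.84 mA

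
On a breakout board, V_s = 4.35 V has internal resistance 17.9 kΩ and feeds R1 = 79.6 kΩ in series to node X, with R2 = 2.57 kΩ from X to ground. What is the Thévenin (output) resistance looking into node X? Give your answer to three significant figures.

R_th ≈ 2.50 kΩ

R1' = 17.9 + 79.6 = 97.50 kΩ (source resistance + R1).
Zeroing V_s shorts the top of R1' to ground, so R_th = R1' ‖ R2 = 2.504 kΩ.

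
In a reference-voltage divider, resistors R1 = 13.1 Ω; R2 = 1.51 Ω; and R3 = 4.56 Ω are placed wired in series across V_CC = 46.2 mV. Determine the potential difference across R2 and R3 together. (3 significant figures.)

V ≈ 14.6 mV

Series total: ΣR = 13.1 + 1.51 + 4.56 = 19.17 Ω.
R_{R2..R3} = 1.51 + 4.56 = 6.070 Ω.
Voltage divider: V = V_CC · (6.070 / 19.17) = 46.2 × 0.3166 = 14.63 mV.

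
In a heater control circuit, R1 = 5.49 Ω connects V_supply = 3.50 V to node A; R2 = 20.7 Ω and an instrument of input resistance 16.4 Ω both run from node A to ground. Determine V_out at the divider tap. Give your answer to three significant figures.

V_out ≈ 2.19 V

First combine the lower leg with the load: R2 ‖ R_L = 9.150 Ω.
Voltage divider with the loaded lower leg: V_out = 3.50 × 9.150/(5.49 + 9.150) = 3.50 × 0.6250 = 2.188 V.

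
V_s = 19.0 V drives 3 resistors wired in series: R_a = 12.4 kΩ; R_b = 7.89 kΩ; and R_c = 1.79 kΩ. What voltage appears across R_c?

V ≈ 1.54 V

Series total: ΣR = 12.4 + 7.89 + 1.79 = 22.08 kΩ.
Voltage divider: V = V_s · (1.790 / 22.08) = 19.0 × 0.08107 = 1.540 V.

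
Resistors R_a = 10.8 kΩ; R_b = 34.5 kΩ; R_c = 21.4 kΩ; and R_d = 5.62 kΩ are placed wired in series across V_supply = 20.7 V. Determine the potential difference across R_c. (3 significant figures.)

ΣR = 10.8 + 34.5 + 21.4 + 5.62 = 72.32 kΩ.
V = V_supply · R/ΣR = 20.7 × 0.2959 = 6.125 V.

V ≈ 6.13 V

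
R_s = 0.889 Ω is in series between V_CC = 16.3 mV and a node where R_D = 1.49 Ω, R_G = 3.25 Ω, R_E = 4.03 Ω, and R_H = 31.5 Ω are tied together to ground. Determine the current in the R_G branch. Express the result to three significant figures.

Equivalent of the parallel group: R_p = 0.7945 Ω.
V_A by voltage divider: V_A = 16.3 × 0.7945/(0.889 + 0.7945) = 7.692 mV.
I(R_G) = V_A / R_G = 7.692/3.25 = 2.367 mA.

I ≈ 2.37 mA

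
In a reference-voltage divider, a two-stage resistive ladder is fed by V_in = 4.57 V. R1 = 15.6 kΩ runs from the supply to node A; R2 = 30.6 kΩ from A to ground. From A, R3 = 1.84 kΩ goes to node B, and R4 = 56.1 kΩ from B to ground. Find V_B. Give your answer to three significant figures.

Looking into the second stage from A: R3 + R4 = 57.94 kΩ appears in parallel with R2.
R2 ‖ (R3+R4) = 20.02 kΩ.
First divider: V_A = V_in · 20.02/(15.6 + 20.02) = 2.569 V.
Stage 2 is unloaded, so V_B = V_A · R4/(R3+R4) = 2.569 × 56.1/57.94 = 2.487 V.

V_B ≈ 2.49 V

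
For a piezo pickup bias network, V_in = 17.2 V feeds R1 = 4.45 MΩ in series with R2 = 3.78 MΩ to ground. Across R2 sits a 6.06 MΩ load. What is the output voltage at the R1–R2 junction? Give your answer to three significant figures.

R2 ‖ R_L = (3.78 × 6.06)/(3.78 + 6.06) = 2.328 MΩ.
Voltage divider with the loaded lower leg: V_out = 17.2 × 2.328/(4.45 + 2.328) = 17.2 × 0.3435 = 5.907 V.

V_out ≈ 5.91 V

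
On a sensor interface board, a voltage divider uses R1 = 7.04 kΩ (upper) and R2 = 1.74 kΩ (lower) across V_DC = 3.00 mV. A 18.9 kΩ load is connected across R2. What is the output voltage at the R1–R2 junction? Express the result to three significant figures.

V_out ≈ 0.554 mV

R2 ‖ R_L = (1.74 × 18.9)/(1.74 + 18.9) = 1.593 kΩ.
Voltage divider with the loaded lower leg: V_out = 3.00 × 1.593/(7.04 + 1.593) = 3.00 × 0.1846 = 0.5537 mV.
(Unloaded it would be 0.595 mV; the load pulls it down.)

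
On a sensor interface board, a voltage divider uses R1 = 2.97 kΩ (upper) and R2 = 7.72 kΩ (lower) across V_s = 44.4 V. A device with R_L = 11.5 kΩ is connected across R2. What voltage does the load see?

V_out ≈ 27.0 V

The load sits in parallel with R2, giving an effective lower resistance R2' = R2·R_L/(R2+R_L) = 4.619 kΩ.
Then V_out = V_s · R2'/(R1 + R2') = 44.4 × 4.619/7.589 = 27.02 V.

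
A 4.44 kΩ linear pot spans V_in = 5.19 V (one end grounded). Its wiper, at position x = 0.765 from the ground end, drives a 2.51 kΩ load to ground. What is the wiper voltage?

Lower segment x·R_p = 3.397 kΩ; upper segment (1−x)·R_p = 1.043 kΩ.
(x·R_p) ‖ R_L = 1.443 kΩ.
Then V_out = V_in · 1.443/(1.043 + 1.443) = 3.012 V.
(Unloaded: V_out = x·V_in = 3.97 V.)

V_out ≈ 3.01 V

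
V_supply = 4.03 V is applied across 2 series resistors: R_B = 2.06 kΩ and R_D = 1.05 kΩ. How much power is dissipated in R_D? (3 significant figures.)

The common current is I = 4.03/3.110 = 1.296 mA.
P(R_D) = I²·R_D = (1.296)² × 1.05 = 1.763 mW.

P ≈ 1.76 mW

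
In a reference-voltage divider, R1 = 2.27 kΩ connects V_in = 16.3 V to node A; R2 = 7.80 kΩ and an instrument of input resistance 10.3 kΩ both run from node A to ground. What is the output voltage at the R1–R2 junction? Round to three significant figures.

V_out ≈ 10.8 V

R2 ‖ R_L = (7.80 × 10.3)/(7.80 + 10.3) = 4.439 kΩ.
Voltage divider with the loaded lower leg: V_out = 16.3 × 4.439/(2.27 + 4.439) = 16.3 × 0.6616 = 10.78 V.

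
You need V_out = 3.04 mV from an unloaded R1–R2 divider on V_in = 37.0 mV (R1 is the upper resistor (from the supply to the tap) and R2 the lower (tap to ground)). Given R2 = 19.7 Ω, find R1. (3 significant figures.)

R1 ≈ 220 Ω

Required fraction k = V_out/V_in = 0.08216.
So R1 = R2 · (V_in/V_out − 1) = 19.7 × (37.0/3.04 − 1) = 19.7 × 11.17 = 220.1 Ω.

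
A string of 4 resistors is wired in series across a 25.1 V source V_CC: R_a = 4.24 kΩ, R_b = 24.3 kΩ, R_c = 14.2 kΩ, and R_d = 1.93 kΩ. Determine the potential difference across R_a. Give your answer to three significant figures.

V ≈ 2.38 V

Total series resistance ΣR = 4.24 + 24.3 + 14.2 + 1.93 = 44.67 kΩ.
Voltage divider: V = V_CC · (4.240 / 44.67) = 25.1 × 0.09492 = 2.382 V.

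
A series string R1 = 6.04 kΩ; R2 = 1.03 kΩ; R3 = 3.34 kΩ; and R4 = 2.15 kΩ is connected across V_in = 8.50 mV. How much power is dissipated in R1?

P ≈ 2.77 nW

The common current is I = 8.50/12.56 = 0.6768 µA.
P(R1) = I²·R1 = (0.6768)² × 6.04 = 2.766 nW.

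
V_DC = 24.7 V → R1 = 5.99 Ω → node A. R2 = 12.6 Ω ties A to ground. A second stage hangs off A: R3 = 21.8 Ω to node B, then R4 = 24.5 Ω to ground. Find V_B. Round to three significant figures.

V_B ≈ 8.14 V

The second stage (R3 + R4 = 46.30 Ω) loads node A in parallel with R2.
Effective lower resistance at A: R2 ‖ 46.30 = 9.905 Ω.
V_A = 24.7 × 9.905/(5.99 + 9.905) = 15.39 V.
V_B = V_A × 0.5292 = 8.145 V.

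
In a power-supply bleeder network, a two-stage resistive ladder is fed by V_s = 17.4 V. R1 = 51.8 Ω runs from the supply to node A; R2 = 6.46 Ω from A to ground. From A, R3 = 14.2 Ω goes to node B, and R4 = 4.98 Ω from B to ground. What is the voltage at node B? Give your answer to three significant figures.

V_B ≈ 0.386 V

Looking into the second stage from A: R3 + R4 = 19.18 Ω appears in parallel with R2.
Effective lower resistance at A: R2 ‖ 19.18 = 4.832 Ω.
So V_A = 17.4 × 0.08533 = 1.485 V.
V_B = V_A × 0.2596 = 0.3855 V.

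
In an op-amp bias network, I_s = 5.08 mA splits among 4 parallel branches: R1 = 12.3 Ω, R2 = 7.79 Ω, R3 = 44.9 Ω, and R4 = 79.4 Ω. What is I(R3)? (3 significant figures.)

I ≈ 0.463 mA

Total conductance ΣG = 1/12.3 + 1/7.79 + 1/44.9 + 1/79.4 = 0.2445 (units of 1/Ω).
Current divider: I(R3) = I_s · G_k/ΣG = 5.08 × (0.02227/0.2445) = 5.08 × 0.09108 = 0.4627 mA.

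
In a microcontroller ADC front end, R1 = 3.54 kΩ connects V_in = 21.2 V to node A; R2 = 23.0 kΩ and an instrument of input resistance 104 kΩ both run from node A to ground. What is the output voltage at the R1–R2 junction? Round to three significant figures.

The load sits in parallel with R2, giving an effective lower resistance R2' = R2·R_L/(R2+R_L) = 18.83 kΩ.
Then V_out = V_in · R2'/(R1 + R2') = 21.2 × 18.83/22.37 = 17.85 V.

V_out ≈ 17.8 V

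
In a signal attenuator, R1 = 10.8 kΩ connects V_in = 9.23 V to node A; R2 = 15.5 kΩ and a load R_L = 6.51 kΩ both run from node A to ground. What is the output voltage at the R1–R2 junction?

R2 ‖ R_L = (15.5 × 6.51)/(15.5 + 6.51) = 4.585 kΩ.
Then V_out = V_in · R2'/(R1 + R2') = 9.23 × 4.585/15.38 = 2.750 V.

V_out ≈ 2.75 V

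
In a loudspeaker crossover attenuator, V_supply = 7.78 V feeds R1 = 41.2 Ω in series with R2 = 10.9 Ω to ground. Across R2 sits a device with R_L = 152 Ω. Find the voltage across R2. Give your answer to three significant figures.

The load sits in parallel with R2, giving an effective lower resistance R2' = R2·R_L/(R2+R_L) = 10.17 Ω.
Then V_out = V_supply · R2'/(R1 + R2') = 7.78 × 10.17/51.37 = 1.540 V.
(Unloaded it would be 1.63 V; the load pulls it down.)

V_out ≈ 1.54 V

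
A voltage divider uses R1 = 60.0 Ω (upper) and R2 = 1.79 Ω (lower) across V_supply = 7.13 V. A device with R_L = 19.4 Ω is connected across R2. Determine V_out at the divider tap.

V_out ≈ 0.190 V

First combine the lower leg with the load: R2 ‖ R_L = 1.639 Ω.
Then V_out = V_supply · R2'/(R1 + R2') = 7.13 × 1.639/61.64 = 0.1896 V.
(Unloaded it would be 0.207 V; the load pulls it down.)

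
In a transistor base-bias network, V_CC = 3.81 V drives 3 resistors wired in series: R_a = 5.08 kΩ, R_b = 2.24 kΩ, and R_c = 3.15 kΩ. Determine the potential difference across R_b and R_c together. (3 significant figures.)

V ≈ 1.96 V

ΣR = 5.08 + 2.24 + 3.15 = 10.47 kΩ.
R_{R_b..R_c} = 2.24 + 3.15 = 5.390 kΩ.
V = V_CC · R/ΣR = 3.81 × 0.5148 = 1.961 V.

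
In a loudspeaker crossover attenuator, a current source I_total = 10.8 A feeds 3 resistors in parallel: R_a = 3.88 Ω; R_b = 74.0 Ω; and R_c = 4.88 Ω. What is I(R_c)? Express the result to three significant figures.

I ≈ 4.65 A

Total conductance ΣG = 1/3.88 + 1/74.0 + 1/4.88 = 0.4762 (units of 1/Ω).
Current divider: I(R_c) = I_total · G_k/ΣG = 10.8 × (0.2049/0.4762) = 10.8 × 0.4304 = 4.648 A.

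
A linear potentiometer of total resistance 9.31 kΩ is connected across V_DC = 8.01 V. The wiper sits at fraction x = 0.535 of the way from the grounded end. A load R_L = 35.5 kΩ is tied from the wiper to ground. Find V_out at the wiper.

The pot divides into 4.329 kΩ above the wiper and 4.981 kΩ below.
R_L loads the lower segment: effective lower R = 4.368 kΩ.
V_out = 8.01 × 4.368/(4.329 + 4.368) = 4.023 V.

V_out ≈ 4.02 V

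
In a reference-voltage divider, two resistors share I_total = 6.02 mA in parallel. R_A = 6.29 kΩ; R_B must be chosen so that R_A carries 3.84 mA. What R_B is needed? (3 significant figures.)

R_B ≈ 11.1 kΩ

In a two-way split, I_A/I_total = R_B/(R_A + R_B).
With f = 0.6379, R_B = R_A · f/(1−f) = 6.29 × 1.761 = 11.08 kΩ.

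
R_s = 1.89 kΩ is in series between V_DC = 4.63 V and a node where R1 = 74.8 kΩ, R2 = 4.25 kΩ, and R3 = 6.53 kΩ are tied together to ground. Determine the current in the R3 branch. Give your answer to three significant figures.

Equivalent of the parallel group: R_p = 2.489 kΩ.
V_A = 4.63 × 2.489/4.379 = 2.632 V.
I(R3) = V_A / R3 = 2.632/6.53 = 0.4030 mA.

I ≈ 0.403 mA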